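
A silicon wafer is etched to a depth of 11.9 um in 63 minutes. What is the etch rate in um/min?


Step 1: Etch rate = depth / time
Step 2: rate = 11.9 / 63
rate = 0.189 um/min


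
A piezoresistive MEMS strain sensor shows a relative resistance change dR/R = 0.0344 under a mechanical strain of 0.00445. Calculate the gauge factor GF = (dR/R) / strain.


Step 1: Identify values.
dR/R = 0.0344, strain = 0.00445
Step 2: GF = (dR/R) / strain = 0.0344 / 0.00445
GF = 7.7


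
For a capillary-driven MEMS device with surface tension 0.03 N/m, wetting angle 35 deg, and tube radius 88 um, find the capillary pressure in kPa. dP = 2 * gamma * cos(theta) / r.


Step 1: cos(35 deg) = 0.8192
Step 2: Convert r to m: r = 88e-6 m
Step 3: dP = 2 * 0.03 * 0.8192 / 88e-6 = 558.5 Pa
Step 4: Convert Pa to kPa (divide by 1000).
dP = 0.56 kPa


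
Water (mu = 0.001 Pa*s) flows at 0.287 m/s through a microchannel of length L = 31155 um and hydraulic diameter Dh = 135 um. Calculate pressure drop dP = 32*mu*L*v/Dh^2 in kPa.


Step 1: Convert to SI: L = 31155e-6 m, Dh = 135e-6 m
Step 2: dP = 32 * 0.001 * 31155e-6 * 0.287 / (135e-6)^2
Step 3: dP = 15699.73 Pa
Step 4: Convert to kPa: dP = 15.7 kPa


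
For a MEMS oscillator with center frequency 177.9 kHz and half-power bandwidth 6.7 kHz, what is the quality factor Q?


Step 1: Q = f0 / bandwidth
Step 2: Q = 177.9 / 6.7
Q = 26.6


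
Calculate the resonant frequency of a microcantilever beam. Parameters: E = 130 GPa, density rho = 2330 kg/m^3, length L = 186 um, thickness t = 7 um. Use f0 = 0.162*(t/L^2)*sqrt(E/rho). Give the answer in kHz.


Step 1: Convert units to SI.
t_SI = 7e-6 m, L_SI = 186e-6 m
Step 2: Calculate sqrt(E/rho).
sqrt(130e9 / 2330) = 7469.54 m/s
Step 3: Compute f0.
f0 = 0.162 * 7e-6 / (186e-6)^2 * 7469.54 = 244839.2 Hz = 244.84 kHz


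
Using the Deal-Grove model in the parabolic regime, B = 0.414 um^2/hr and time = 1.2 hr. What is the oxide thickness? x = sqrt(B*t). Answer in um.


Step 1: Compute B*t = 0.414 * 1.2 = 0.4968
Step 2: x = sqrt(0.4968)
x = 0.705 um


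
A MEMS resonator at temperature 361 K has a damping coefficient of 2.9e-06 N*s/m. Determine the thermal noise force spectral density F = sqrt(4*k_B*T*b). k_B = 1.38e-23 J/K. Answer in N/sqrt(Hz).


Step 1: Compute 4 * k_B * T * b
= 4 * 1.38e-23 * 361 * 2.9e-06
= 5.7789e-26 N^2/Hz
Step 2: F_noise = sqrt(5.7789e-26)
F_noise = 2.40e-13 N/sqrt(Hz)


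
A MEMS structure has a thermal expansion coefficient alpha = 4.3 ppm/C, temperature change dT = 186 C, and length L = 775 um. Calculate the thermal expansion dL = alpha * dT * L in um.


Step 1: Convert CTE: alpha = 4.3 ppm/C = 4.3e-6 /C
Step 2: dL = 4.3e-6 * 186 * 775
dL = 0.6198 um


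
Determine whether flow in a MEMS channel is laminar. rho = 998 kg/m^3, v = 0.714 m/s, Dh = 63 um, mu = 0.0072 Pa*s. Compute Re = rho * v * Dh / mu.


Step 1: Convert Dh to meters: Dh = 63e-6 m
Step 2: Re = rho * v * Dh / mu
Re = 998 * 0.714 * 63e-6 / 0.0072
Re = 6.235
Since Re = 6.235 is below ~2300, the flow is laminar.


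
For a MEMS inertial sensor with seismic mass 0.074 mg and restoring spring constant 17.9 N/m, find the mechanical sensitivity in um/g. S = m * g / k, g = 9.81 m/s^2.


Step 1: Convert mass: m = 0.074 mg = 7.40e-08 kg
Step 2: S = m * g / k = 7.40e-08 * 9.81 / 17.9
Step 3: S = 4.06e-08 m/g
Step 4: Convert to um/g: S = 0.041 um/g


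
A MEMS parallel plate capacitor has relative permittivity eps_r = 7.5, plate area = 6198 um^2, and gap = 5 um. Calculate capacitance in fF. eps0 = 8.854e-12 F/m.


Step 1: Convert area to m^2: A = 6198e-12 m^2
Step 2: Convert gap to m: d = 5e-6 m
Step 3: C = eps0 * eps_r * A / d
C = 8.854e-12 * 7.5 * 6198e-12 / 5e-6
Step 4: Convert to fF (multiply by 1e15).
C = 82.32 fF


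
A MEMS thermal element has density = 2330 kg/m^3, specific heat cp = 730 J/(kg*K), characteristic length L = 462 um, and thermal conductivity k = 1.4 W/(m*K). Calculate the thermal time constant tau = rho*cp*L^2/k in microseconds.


Step 1: Convert L to m: L = 462e-6 m
Step 2: L^2 = (462e-6)^2 = 2.13444e-07 m^2
Step 3: tau = 2330 * 730 * 2.13444e-07 / 1.4 = 2.59319214e-01 s
Step 4: Convert to microseconds (multiply by 1e6).
tau = 259319.214 us


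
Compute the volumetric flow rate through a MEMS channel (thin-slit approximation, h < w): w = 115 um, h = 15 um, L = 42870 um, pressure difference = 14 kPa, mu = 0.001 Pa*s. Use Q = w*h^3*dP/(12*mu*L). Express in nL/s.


Step 1: Convert all dimensions to SI (meters).
w = 115e-6 m, h = 15e-6 m, L = 42870e-6 m, dP = 14e3 Pa
Step 2: Q = w * h^3 * dP / (12 * mu * L)
Q = 115e-6 * (15e-6)^3 * 14e3 / (12 * 0.001 * 42870e-6) = 1.056246e-11 m^3/s
Step 3: Convert Q from m^3/s to nL/s (1 m^3 = 1e12 nL, so multiply by 1e12).
Q = 10.562 nL/s


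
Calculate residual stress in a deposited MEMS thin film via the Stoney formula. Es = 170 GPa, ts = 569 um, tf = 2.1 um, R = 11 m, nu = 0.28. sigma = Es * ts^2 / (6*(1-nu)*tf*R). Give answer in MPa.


Step 1: Compute numerator: Es * ts^2 = 170 * 569^2 = 55039370 (GPa*um^2)
Step 2: Compute denominator (R in um): 6*(1-nu)*tf*R = 6*0.72*2.1*11e6 = 99792000.0 (um^2)
Step 3: sigma (GPa) = 55039370 / 99792000.0 = 5.51541e-01 GPa
Step 4: Convert to MPa (x1000): sigma = 551.5 MPa


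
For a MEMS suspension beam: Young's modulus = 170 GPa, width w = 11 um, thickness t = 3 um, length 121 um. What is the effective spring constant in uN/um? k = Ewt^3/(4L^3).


Step 1: Convert E to consistent units (1 GPa = 1000 uN/um^2).
E = 170 GPa = 170000 uN/um^2
Step 2: Compute t^3 = 3^3 = 27
Step 3: Compute L^3 = 121^3 = 1771561
Step 4: k = 170000 * 11 * 27 / (4 * 1771561)
k = 7.1251 uN/um


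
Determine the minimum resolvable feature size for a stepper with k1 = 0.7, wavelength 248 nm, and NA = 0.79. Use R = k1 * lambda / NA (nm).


Step 1: Identify values: k1 = 0.7, lambda = 248 nm, NA = 0.79
Step 2: R = k1 * lambda / NA
R = 0.7 * 248 / 0.79
R = 219.7 nm


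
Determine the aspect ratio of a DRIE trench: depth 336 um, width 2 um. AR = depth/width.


Step 1: AR = depth / width
Step 2: AR = 336 / 2
AR = 168.0


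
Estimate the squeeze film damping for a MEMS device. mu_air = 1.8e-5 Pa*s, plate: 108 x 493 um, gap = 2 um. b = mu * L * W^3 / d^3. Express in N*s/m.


Step 1: Convert to SI.
L = 108e-6 m, W = 493e-6 m, d = 2e-6 m
Step 2: W^3 = (493e-6)^3 = 1.20e-10 m^3
Step 3: d^3 = (2e-6)^3 = 8.00e-18 m^3
Step 4: b = 1.8e-5 * 108e-6 * 1.20e-10 / 8.00e-18
b = 2.91e-02 N*s/m


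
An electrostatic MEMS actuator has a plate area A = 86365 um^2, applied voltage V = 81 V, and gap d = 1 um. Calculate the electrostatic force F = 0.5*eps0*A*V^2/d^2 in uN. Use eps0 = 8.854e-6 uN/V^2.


Step 1: Identify parameters.
eps0 = 8.854e-6 uN/V^2, A = 86365 um^2, V = 81 V, d = 1 um
Step 2: Compute V^2 = 81^2 = 6561
Step 3: Compute d^2 = 1^2 = 1
Step 4: F = 0.5 * 8.854e-6 * 86365 * 6561 / 1
F = 2508.519 uN


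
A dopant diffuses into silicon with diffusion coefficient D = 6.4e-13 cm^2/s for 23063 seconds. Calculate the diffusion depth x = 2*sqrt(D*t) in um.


Step 1: Compute D*t = 6.4e-13 * 23063 = 1.476032e-08 cm^2
Step 2: sqrt(D*t) = 1.2149e-04 cm
Step 3: x = 2 * 1.2149e-04 cm = 2.4298e-04 cm
Step 4: Convert to um (1 cm = 1e4 um): x = 2.43 um


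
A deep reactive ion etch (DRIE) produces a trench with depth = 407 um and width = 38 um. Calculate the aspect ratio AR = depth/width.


Step 1: AR = depth / width
Step 2: AR = 407 / 38
AR = 10.7


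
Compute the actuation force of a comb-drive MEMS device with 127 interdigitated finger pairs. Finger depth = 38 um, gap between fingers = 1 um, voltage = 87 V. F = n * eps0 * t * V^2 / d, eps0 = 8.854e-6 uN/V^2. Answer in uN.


Step 1: Parameters: n=127, eps0=8.854e-6 uN/V^2, t=38 um, V=87 V, d=1 um
Step 2: V^2 = 7569
Step 3: F = 127 * 8.854e-6 * 38 * 7569 / 1
F = 323.419 uN


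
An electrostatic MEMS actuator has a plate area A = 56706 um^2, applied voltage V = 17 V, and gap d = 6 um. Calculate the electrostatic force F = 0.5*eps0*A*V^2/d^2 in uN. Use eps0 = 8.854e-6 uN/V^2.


Step 1: Identify parameters.
eps0 = 8.854e-6 uN/V^2, A = 56706 um^2, V = 17 V, d = 6 um
Step 2: Compute V^2 = 17^2 = 289
Step 3: Compute d^2 = 6^2 = 36
Step 4: F = 0.5 * 8.854e-6 * 56706 * 289 / 36
F = 2.015 uN


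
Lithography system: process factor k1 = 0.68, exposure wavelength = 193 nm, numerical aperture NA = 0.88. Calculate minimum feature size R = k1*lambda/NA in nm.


Step 1: Identify values: k1 = 0.68, lambda = 193 nm, NA = 0.88
Step 2: R = k1 * lambda / NA
R = 0.68 * 193 / 0.88
R = 149.1 nm


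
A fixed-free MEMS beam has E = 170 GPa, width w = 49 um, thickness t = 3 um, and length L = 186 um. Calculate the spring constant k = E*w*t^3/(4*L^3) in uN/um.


Step 1: Convert E to consistent units (1 GPa = 1000 uN/um^2).
E = 170 GPa = 170000 uN/um^2
Step 2: Compute t^3 = 3^3 = 27
Step 3: Compute L^3 = 186^3 = 6434856
Step 4: k = 170000 * 49 * 27 / (4 * 6434856)
k = 8.738 uN/um


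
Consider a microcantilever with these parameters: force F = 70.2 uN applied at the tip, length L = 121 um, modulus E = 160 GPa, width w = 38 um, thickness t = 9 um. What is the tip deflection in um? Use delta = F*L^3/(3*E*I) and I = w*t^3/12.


Step 1: Calculate the second moment of area.
I = w * t^3 / 12 = 38 * 9^3 / 12 = 2308.5 um^4
Step 2: Convert E to consistent units (1 GPa = 1000 uN/um^2).
E = 160 GPa = 160000 uN/um^2
Step 3: Calculate tip deflection.
delta = F * L^3 / (3 * E * I)
delta = 70.2 * 121^3 / (3 * 160000 * 2308.5)
delta = 0.1122 um


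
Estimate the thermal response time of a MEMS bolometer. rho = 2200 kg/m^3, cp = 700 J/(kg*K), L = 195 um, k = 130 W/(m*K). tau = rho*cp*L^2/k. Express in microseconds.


Step 1: Convert L to m: L = 195e-6 m
Step 2: L^2 = (195e-6)^2 = 3.8025e-08 m^2
Step 3: tau = 2200 * 700 * 3.8025e-08 / 130 = 4.5045e-04 s
Step 4: Convert to microseconds (multiply by 1e6).
tau = 450.45 us


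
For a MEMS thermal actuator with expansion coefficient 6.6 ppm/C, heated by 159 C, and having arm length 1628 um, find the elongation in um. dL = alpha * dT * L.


Step 1: Convert CTE: alpha = 6.6 ppm/C = 6.6e-6 /C
Step 2: dL = 6.6e-6 * 159 * 1628
dL = 1.7084 um


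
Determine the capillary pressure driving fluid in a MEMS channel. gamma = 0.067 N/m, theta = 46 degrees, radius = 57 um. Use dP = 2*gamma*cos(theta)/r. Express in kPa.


Step 1: cos(46 deg) = 0.6947
Step 2: Convert r to m: r = 57e-6 m
Step 3: dP = 2 * 0.067 * 0.6947 / 57e-6 = 1633.2 Pa
Step 4: Convert Pa to kPa (divide by 1000).
dP = 1.63 kPa


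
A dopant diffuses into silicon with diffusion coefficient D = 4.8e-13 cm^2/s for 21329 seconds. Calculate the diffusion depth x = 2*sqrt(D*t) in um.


Step 1: Compute D*t = 4.8e-13 * 21329 = 1.023792e-08 cm^2
Step 2: sqrt(D*t) = 1.01183e-04 cm
Step 3: x = 2 * 1.01183e-04 cm = 2.02366e-04 cm
Step 4: Convert to um (1 cm = 1e4 um): x = 2.024 um


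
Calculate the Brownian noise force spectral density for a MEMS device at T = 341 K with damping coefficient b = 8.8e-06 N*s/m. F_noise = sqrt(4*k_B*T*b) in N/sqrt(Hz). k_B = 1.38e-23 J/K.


Step 1: Compute 4 * k_B * T * b
= 4 * 1.38e-23 * 341 * 8.8e-06
= 1.6564e-25 N^2/Hz
Step 2: F_noise = sqrt(1.6564e-25)
F_noise = 4.07e-13 N/sqrt(Hz)


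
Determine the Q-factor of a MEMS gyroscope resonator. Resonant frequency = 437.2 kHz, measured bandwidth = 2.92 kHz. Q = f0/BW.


Step 1: Q = f0 / bandwidth
Step 2: Q = 437.2 / 2.92
Q = 149.7


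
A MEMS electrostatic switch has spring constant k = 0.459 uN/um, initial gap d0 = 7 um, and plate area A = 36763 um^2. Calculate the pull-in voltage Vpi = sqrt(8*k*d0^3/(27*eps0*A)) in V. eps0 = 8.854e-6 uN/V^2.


Step 1: Compute numerator: 8 * k * d0^3 = 8 * 0.459 * 7^3 = 1259.496
Step 2: Compute denominator: 27 * eps0 * A = 27 * 8.854e-6 * 36763 = 8.788489
Step 3: Vpi = sqrt(1259.496 / 8.788489)
Vpi = 11.97 V


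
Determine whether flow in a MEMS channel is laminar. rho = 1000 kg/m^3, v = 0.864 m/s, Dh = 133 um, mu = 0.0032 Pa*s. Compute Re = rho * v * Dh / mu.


Step 1: Convert Dh to meters: Dh = 133e-6 m
Step 2: Re = rho * v * Dh / mu
Re = 1000 * 0.864 * 133e-6 / 0.0032
Re = 35.91
Since Re = 35.91 is below ~2300, the flow is laminar.


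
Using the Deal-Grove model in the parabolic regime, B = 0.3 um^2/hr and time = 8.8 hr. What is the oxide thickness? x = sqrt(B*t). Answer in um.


Step 1: Compute B*t = 0.3 * 8.8 = 2.64
Step 2: x = sqrt(2.64)
x = 1.625 um


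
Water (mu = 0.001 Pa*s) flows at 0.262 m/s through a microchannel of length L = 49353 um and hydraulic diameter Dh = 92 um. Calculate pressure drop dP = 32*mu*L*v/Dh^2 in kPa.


Step 1: Convert to SI: L = 49353e-6 m, Dh = 92e-6 m
Step 2: dP = 32 * 0.001 * 49353e-6 * 0.262 / (92e-6)^2
Step 3: dP = 48886.53 Pa
Step 4: Convert to kPa: dP = 48.89 kPa


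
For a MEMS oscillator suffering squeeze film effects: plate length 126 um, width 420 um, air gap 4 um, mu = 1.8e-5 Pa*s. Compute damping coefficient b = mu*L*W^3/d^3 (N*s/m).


Step 1: Convert to SI.
L = 126e-6 m, W = 420e-6 m, d = 4e-6 m
Step 2: W^3 = (420e-6)^3 = 7.41e-11 m^3
Step 3: d^3 = (4e-6)^3 = 6.40e-17 m^3
Step 4: b = 1.8e-5 * 126e-6 * 7.41e-11 / 6.40e-17
b = 2.63e-03 N*s/m


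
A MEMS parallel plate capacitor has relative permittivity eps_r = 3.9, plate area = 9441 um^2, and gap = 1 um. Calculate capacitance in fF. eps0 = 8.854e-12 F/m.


Step 1: Convert area to m^2: A = 9441e-12 m^2
Step 2: Convert gap to m: d = 1e-6 m
Step 3: C = eps0 * eps_r * A / d
C = 8.854e-12 * 3.9 * 9441e-12 / 1e-6
Step 4: Convert to fF (multiply by 1e15).
C = 326.0 fF


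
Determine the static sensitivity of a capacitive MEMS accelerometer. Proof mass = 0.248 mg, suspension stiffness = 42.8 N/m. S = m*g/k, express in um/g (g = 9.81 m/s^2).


Step 1: Convert mass: m = 0.248 mg = 2.48e-07 kg
Step 2: S = m * g / k = 2.48e-07 * 9.81 / 42.8
Step 3: S = 5.68e-08 m/g
Step 4: Convert to um/g: S = 0.057 um/g


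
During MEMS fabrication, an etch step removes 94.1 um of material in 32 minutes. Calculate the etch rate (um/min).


Step 1: Etch rate = depth / time
Step 2: rate = 94.1 / 32
rate = 2.941 um/min


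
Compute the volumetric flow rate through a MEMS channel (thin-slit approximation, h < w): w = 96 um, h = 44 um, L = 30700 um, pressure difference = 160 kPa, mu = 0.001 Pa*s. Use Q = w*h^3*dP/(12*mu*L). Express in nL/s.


Step 1: Convert all dimensions to SI (meters).
w = 96e-6 m, h = 44e-6 m, L = 30700e-6 m, dP = 160e3 Pa
Step 2: Q = w * h^3 * dP / (12 * mu * L)
Q = 96e-6 * (44e-6)^3 * 160e3 / (12 * 0.001 * 30700e-6) = 3.5516456e-09 m^3/s
Step 3: Convert Q from m^3/s to nL/s (1 m^3 = 1e12 nL, so multiply by 1e12).
Q = 3551.646 nL/s


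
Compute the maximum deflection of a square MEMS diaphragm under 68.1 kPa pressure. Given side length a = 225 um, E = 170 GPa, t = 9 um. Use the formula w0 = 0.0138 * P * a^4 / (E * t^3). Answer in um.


Step 1: Convert pressure to compatible units (E is in GPa, so P in GPa).
P = 68.1 kPa = 68.1e-6 GPa
Step 2: Compute numerator: 0.0138 * P * a^4.
a^4 = 225^4 = 2562890625
numerator = 0.0138 * 68.1e-6 * 2562890625 = 2.4086e+03
Step 3: Compute denominator: E * t^3 = 170 * 9^3 = 123930
Step 4: w0 = numerator / denominator = 2.4086e+03 / 123930 = 0.0194 um


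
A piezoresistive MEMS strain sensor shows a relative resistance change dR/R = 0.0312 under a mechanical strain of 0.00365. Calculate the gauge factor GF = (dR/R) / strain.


Step 1: Identify values.
dR/R = 0.0312, strain = 0.00365
Step 2: GF = (dR/R) / strain = 0.0312 / 0.00365
GF = 8.5


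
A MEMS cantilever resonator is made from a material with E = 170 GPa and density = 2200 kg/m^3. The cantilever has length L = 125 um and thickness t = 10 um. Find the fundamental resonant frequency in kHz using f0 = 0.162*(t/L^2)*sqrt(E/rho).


Step 1: Convert units to SI.
t_SI = 10e-6 m, L_SI = 125e-6 m
Step 2: Calculate sqrt(E/rho).
sqrt(170e9 / 2200) = 8790.49 m/s
Step 3: Compute f0.
f0 = 0.162 * 10e-6 / (125e-6)^2 * 8790.49 = 911398.0 Hz = 911.4 kHz


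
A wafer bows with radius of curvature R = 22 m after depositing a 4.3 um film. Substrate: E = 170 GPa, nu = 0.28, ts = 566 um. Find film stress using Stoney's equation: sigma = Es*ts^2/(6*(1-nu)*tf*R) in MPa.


Step 1: Compute numerator: Es * ts^2 = 170 * 566^2 = 54460520 (GPa*um^2)
Step 2: Compute denominator (R in um): 6*(1-nu)*tf*R = 6*0.72*4.3*22e6 = 408672000.0 (um^2)
Step 3: sigma (GPa) = 54460520 / 408672000.0 = 1.33262e-01 GPa
Step 4: Convert to MPa (x1000): sigma = 133.3 MPa


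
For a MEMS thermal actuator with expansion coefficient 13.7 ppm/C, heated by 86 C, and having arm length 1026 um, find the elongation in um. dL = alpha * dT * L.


Step 1: Convert CTE: alpha = 13.7 ppm/C = 13.7e-6 /C
Step 2: dL = 13.7e-6 * 86 * 1026
dL = 1.2088 um


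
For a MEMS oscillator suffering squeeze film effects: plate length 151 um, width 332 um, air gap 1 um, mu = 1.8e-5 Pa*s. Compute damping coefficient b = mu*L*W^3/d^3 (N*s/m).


Step 1: Convert to SI.
L = 151e-6 m, W = 332e-6 m, d = 1e-6 m
Step 2: W^3 = (332e-6)^3 = 3.66e-11 m^3
Step 3: d^3 = (1e-6)^3 = 1.00e-18 m^3
Step 4: b = 1.8e-5 * 151e-6 * 3.66e-11 / 1.00e-18
b = 9.95e-02 N*s/m


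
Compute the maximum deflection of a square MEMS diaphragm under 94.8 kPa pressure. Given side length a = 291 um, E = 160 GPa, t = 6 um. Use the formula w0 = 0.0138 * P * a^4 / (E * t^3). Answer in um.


Step 1: Convert pressure to compatible units (E is in GPa, so P in GPa).
P = 94.8 kPa = 94.8e-6 GPa
Step 2: Compute numerator: 0.0138 * P * a^4.
a^4 = 291^4 = 7170871761
numerator = 0.0138 * 94.8e-6 * 7170871761 = 9.38122e+03
Step 3: Compute denominator: E * t^3 = 160 * 6^3 = 34560
Step 4: w0 = numerator / denominator = 9.38122e+03 / 34560 = 0.2714 um


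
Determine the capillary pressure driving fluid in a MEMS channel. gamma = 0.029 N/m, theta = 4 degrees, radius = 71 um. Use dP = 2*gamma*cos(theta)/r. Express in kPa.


Step 1: cos(4 deg) = 0.9976
Step 2: Convert r to m: r = 71e-6 m
Step 3: dP = 2 * 0.029 * 0.9976 / 71e-6 = 814.9 Pa
Step 4: Convert Pa to kPa (divide by 1000).
dP = 0.81 kPa


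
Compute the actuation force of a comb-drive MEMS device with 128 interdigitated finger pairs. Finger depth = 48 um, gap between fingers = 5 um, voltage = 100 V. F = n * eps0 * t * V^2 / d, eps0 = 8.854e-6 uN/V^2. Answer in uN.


Step 1: Parameters: n=128, eps0=8.854e-6 uN/V^2, t=48 um, V=100 V, d=5 um
Step 2: V^2 = 10000
Step 3: F = 128 * 8.854e-6 * 48 * 10000 / 5
F = 108.798 uN


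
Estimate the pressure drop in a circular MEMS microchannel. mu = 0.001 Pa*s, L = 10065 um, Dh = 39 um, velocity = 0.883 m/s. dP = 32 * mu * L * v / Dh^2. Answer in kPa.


Step 1: Convert to SI: L = 10065e-6 m, Dh = 39e-6 m
Step 2: dP = 32 * 0.001 * 10065e-6 * 0.883 / (39e-6)^2
Step 3: dP = 186980.04 Pa
Step 4: Convert to kPa: dP = 186.98 kPa


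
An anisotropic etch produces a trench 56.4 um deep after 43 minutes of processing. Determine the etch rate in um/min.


Step 1: Etch rate = depth / time
Step 2: rate = 56.4 / 43
rate = 1.312 um/min


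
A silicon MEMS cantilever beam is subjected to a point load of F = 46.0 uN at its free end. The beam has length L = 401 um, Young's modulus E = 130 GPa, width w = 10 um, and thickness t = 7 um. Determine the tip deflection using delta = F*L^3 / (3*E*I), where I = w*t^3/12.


Step 1: Calculate the second moment of area.
I = w * t^3 / 12 = 10 * 7^3 / 12 = 285.8333 um^4
Step 2: Convert E to consistent units (1 GPa = 1000 uN/um^2).
E = 130 GPa = 130000 uN/um^2
Step 3: Calculate tip deflection.
delta = F * L^3 / (3 * E * I)
delta = 46.0 * 401^3 / (3 * 130000 * 285.8333)
delta = 26.6081 um


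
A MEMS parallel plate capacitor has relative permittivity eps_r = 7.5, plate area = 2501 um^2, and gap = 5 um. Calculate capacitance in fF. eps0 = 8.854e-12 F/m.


Step 1: Convert area to m^2: A = 2501e-12 m^2
Step 2: Convert gap to m: d = 5e-6 m
Step 3: C = eps0 * eps_r * A / d
C = 8.854e-12 * 7.5 * 2501e-12 / 5e-6
Step 4: Convert to fF (multiply by 1e15).
C = 33.22 fF


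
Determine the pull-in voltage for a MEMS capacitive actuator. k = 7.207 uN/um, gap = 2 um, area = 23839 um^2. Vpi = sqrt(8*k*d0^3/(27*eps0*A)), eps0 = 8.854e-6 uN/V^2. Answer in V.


Step 1: Compute numerator: 8 * k * d0^3 = 8 * 7.207 * 2^3 = 461.248
Step 2: Compute denominator: 27 * eps0 * A = 27 * 8.854e-6 * 23839 = 5.698904
Step 3: Vpi = sqrt(461.248 / 5.698904)
Vpi = 9.0 V


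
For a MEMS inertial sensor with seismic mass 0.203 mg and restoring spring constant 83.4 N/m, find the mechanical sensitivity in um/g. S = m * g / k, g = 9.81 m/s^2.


Step 1: Convert mass: m = 0.203 mg = 2.03e-07 kg
Step 2: S = m * g / k = 2.03e-07 * 9.81 / 83.4
Step 3: S = 2.39e-08 m/g
Step 4: Convert to um/g: S = 0.024 um/g


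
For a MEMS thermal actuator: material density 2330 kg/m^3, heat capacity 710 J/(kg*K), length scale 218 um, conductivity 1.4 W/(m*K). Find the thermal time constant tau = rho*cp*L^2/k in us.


Step 1: Convert L to m: L = 218e-6 m
Step 2: L^2 = (218e-6)^2 = 4.7524e-08 m^2
Step 3: tau = 2330 * 710 * 4.7524e-08 / 1.4 = 5.615639514e-02 s
Step 4: Convert to microseconds (multiply by 1e6).
tau = 56156.395 us


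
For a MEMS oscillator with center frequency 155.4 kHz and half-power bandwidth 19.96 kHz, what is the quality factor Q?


Step 1: Q = f0 / bandwidth
Step 2: Q = 155.4 / 19.96
Q = 7.8


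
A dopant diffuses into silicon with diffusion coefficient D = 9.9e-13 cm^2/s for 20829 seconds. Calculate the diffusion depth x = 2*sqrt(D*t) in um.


Step 1: Compute D*t = 9.9e-13 * 20829 = 2.062071e-08 cm^2
Step 2: sqrt(D*t) = 1.43599e-04 cm
Step 3: x = 2 * 1.43599e-04 cm = 2.87198e-04 cm
Step 4: Convert to um (1 cm = 1e4 um): x = 2.872 um


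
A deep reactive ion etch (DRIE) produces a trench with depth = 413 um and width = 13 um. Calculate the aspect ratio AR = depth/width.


Step 1: AR = depth / width
Step 2: AR = 413 / 13
AR = 31.8


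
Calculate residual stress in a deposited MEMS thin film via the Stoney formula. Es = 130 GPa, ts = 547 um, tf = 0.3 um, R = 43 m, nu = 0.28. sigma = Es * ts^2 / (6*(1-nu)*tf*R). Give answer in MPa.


Step 1: Compute numerator: Es * ts^2 = 130 * 547^2 = 38897170 (GPa*um^2)
Step 2: Compute denominator (R in um): 6*(1-nu)*tf*R = 6*0.72*0.3*43e6 = 55728000.0 (um^2)
Step 3: sigma (GPa) = 38897170 / 55728000.0 = 6.97983e-01 GPa
Step 4: Convert to MPa (x1000): sigma = 698.0 MPa


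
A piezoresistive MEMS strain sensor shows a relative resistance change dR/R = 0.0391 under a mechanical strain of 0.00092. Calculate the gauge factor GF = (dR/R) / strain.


Step 1: Identify values.
dR/R = 0.0391, strain = 0.00092
Step 2: GF = (dR/R) / strain = 0.0391 / 0.00092
GF = 42.5


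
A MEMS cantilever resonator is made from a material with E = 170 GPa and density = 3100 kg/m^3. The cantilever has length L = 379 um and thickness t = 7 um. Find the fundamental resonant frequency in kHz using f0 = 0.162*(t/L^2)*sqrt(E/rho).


Step 1: Convert units to SI.
t_SI = 7e-6 m, L_SI = 379e-6 m
Step 2: Calculate sqrt(E/rho).
sqrt(170e9 / 3100) = 7405.32 m/s
Step 3: Compute f0.
f0 = 0.162 * 7e-6 / (379e-6)^2 * 7405.32 = 58462.6 Hz = 58.46 kHz


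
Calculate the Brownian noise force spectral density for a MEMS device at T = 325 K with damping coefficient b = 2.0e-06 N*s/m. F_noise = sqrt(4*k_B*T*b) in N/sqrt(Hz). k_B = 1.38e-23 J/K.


Step 1: Compute 4 * k_B * T * b
= 4 * 1.38e-23 * 325 * 2.0e-06
= 3.5880e-26 N^2/Hz
Step 2: F_noise = sqrt(3.5880e-26)
F_noise = 1.89e-13 N/sqrt(Hz)


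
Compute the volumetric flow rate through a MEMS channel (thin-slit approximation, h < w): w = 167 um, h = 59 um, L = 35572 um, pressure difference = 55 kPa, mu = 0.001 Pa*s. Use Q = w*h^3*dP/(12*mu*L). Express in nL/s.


Step 1: Convert all dimensions to SI (meters).
w = 167e-6 m, h = 59e-6 m, L = 35572e-6 m, dP = 55e3 Pa
Step 2: Q = w * h^3 * dP / (12 * mu * L)
Q = 167e-6 * (59e-6)^3 * 55e3 / (12 * 0.001 * 35572e-6) = 4.4192204e-09 m^3/s
Step 3: Convert Q from m^3/s to nL/s (1 m^3 = 1e12 nL, so multiply by 1e12).
Q = 4419.22 nL/s


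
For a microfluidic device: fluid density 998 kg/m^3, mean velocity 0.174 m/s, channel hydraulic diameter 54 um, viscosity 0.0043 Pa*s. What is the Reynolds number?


Step 1: Convert Dh to meters: Dh = 54e-6 m
Step 2: Re = rho * v * Dh / mu
Re = 998 * 0.174 * 54e-6 / 0.0043
Re = 2.181


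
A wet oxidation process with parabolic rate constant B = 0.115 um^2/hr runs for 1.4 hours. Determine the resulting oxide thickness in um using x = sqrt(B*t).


Step 1: Compute B*t = 0.115 * 1.4 = 0.161
Step 2: x = sqrt(0.161)
x = 0.401 um


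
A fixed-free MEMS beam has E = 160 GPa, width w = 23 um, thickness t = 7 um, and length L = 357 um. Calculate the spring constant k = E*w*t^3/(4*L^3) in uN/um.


Step 1: Convert E to consistent units (1 GPa = 1000 uN/um^2).
E = 160 GPa = 160000 uN/um^2
Step 2: Compute t^3 = 7^3 = 343
Step 3: Compute L^3 = 357^3 = 45499293
Step 4: k = 160000 * 23 * 343 / (4 * 45499293)
k = 6.9355 uN/um


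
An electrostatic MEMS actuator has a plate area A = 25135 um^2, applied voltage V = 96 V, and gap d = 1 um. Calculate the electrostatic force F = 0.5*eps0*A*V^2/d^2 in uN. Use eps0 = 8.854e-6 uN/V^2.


Step 1: Identify parameters.
eps0 = 8.854e-6 uN/V^2, A = 25135 um^2, V = 96 V, d = 1 um
Step 2: Compute V^2 = 96^2 = 9216
Step 3: Compute d^2 = 1^2 = 1
Step 4: F = 0.5 * 8.854e-6 * 25135 * 9216 / 1
F = 1025.489 uN


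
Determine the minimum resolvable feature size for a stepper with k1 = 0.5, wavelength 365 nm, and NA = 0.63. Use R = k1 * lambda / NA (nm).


Step 1: Identify values: k1 = 0.5, lambda = 365 nm, NA = 0.63
Step 2: R = k1 * lambda / NA
R = 0.5 * 365 / 0.63
R = 289.7 nm


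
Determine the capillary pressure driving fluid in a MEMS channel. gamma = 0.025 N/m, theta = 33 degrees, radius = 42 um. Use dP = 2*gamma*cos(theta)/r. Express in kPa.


Step 1: cos(33 deg) = 0.8387
Step 2: Convert r to m: r = 42e-6 m
Step 3: dP = 2 * 0.025 * 0.8387 / 42e-6 = 998.5 Pa
Step 4: Convert Pa to kPa (divide by 1000).
dP = 1.0 kPa


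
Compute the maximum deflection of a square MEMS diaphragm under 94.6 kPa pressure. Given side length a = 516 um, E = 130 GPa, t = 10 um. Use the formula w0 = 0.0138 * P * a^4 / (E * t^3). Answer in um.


Step 1: Convert pressure to compatible units (E is in GPa, so P in GPa).
P = 94.6 kPa = 94.6e-6 GPa
Step 2: Compute numerator: 0.0138 * P * a^4.
a^4 = 516^4 = 70892257536
numerator = 0.0138 * 94.6e-6 * 70892257536 = 9.25484e+04
Step 3: Compute denominator: E * t^3 = 130 * 10^3 = 130000
Step 4: w0 = numerator / denominator = 9.25484e+04 / 130000 = 0.7119 um


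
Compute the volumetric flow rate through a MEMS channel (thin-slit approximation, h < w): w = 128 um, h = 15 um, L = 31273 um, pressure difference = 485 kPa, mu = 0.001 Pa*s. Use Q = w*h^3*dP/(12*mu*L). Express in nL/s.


Step 1: Convert all dimensions to SI (meters).
w = 128e-6 m, h = 15e-6 m, L = 31273e-6 m, dP = 485e3 Pa
Step 2: Q = w * h^3 * dP / (12 * mu * L)
Q = 128e-6 * (15e-6)^3 * 485e3 / (12 * 0.001 * 31273e-6) = 5.5830908e-10 m^3/s
Step 3: Convert Q from m^3/s to nL/s (1 m^3 = 1e12 nL, so multiply by 1e12).
Q = 558.309 nL/s


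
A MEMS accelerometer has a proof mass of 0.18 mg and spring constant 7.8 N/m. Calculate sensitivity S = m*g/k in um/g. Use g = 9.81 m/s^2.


Step 1: Convert mass: m = 0.18 mg = 1.80e-07 kg
Step 2: S = m * g / k = 1.80e-07 * 9.81 / 7.8
Step 3: S = 2.26e-07 m/g
Step 4: Convert to um/g: S = 0.226 um/g


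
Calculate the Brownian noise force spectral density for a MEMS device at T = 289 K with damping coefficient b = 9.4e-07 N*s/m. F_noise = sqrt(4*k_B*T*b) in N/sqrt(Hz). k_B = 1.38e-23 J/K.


Step 1: Compute 4 * k_B * T * b
= 4 * 1.38e-23 * 289 * 9.4e-07
= 1.4996e-26 N^2/Hz
Step 2: F_noise = sqrt(1.4996e-26)
F_noise = 1.22e-13 N/sqrt(Hz)


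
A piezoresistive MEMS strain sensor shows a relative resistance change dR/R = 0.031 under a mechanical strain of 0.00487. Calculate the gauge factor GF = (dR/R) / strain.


Step 1: Identify values.
dR/R = 0.031, strain = 0.00487
Step 2: GF = (dR/R) / strain = 0.031 / 0.00487
GF = 6.4


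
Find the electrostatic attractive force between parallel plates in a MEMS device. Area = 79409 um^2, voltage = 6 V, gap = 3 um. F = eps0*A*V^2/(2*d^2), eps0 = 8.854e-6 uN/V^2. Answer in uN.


Step 1: Identify parameters.
eps0 = 8.854e-6 uN/V^2, A = 79409 um^2, V = 6 V, d = 3 um
Step 2: Compute V^2 = 6^2 = 36
Step 3: Compute d^2 = 3^2 = 9
Step 4: F = 0.5 * 8.854e-6 * 79409 * 36 / 9
F = 1.406 uN


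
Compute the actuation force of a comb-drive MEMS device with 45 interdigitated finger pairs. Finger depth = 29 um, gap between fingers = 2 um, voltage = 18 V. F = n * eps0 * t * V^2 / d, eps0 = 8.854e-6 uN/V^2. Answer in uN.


Step 1: Parameters: n=45, eps0=8.854e-6 uN/V^2, t=29 um, V=18 V, d=2 um
Step 2: V^2 = 324
Step 3: F = 45 * 8.854e-6 * 29 * 324 / 2
F = 1.872 uN


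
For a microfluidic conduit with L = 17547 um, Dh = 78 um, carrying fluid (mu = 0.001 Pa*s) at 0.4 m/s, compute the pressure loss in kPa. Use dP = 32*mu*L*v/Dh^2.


Step 1: Convert to SI: L = 17547e-6 m, Dh = 78e-6 m
Step 2: dP = 32 * 0.001 * 17547e-6 * 0.4 / (78e-6)^2
Step 3: dP = 36916.77 Pa
Step 4: Convert to kPa: dP = 36.92 kPa


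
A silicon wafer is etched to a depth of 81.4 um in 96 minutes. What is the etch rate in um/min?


Step 1: Etch rate = depth / time
Step 2: rate = 81.4 / 96
rate = 0.848 um/min


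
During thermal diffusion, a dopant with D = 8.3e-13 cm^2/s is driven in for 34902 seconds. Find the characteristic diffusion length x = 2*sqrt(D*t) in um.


Step 1: Compute D*t = 8.3e-13 * 34902 = 2.896866e-08 cm^2
Step 2: sqrt(D*t) = 1.70202e-04 cm
Step 3: x = 2 * 1.70202e-04 cm = 3.40404e-04 cm
Step 4: Convert to um (1 cm = 1e4 um): x = 3.404 um


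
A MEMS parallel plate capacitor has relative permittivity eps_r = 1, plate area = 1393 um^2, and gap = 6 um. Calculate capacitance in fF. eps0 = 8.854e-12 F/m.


Step 1: Convert area to m^2: A = 1393e-12 m^2
Step 2: Convert gap to m: d = 6e-6 m
Step 3: C = eps0 * eps_r * A / d
C = 8.854e-12 * 1 * 1393e-12 / 6e-6
Step 4: Convert to fF (multiply by 1e15).
C = 2.06 fF


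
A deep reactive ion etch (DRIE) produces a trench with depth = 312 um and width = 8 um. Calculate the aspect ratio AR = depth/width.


Step 1: AR = depth / width
Step 2: AR = 312 / 8
AR = 39.0


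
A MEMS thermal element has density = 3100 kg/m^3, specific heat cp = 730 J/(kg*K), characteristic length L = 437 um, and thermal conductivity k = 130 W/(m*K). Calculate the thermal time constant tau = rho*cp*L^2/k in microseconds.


Step 1: Convert L to m: L = 437e-6 m
Step 2: L^2 = (437e-6)^2 = 1.90969e-07 m^2
Step 3: tau = 3100 * 730 * 1.90969e-07 / 130 = 3.3243296e-03 s
Step 4: Convert to microseconds (multiply by 1e6).
tau = 3324.33 us


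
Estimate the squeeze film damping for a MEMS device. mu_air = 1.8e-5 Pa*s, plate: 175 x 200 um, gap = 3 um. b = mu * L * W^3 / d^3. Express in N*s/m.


Step 1: Convert to SI.
L = 175e-6 m, W = 200e-6 m, d = 3e-6 m
Step 2: W^3 = (200e-6)^3 = 8.00e-12 m^3
Step 3: d^3 = (3e-6)^3 = 2.70e-17 m^3
Step 4: b = 1.8e-5 * 175e-6 * 8.00e-12 / 2.70e-17
b = 9.33e-04 N*s/m


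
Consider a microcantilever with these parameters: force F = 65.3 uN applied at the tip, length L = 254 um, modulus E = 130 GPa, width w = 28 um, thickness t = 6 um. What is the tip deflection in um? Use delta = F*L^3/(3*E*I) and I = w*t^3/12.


Step 1: Calculate the second moment of area.
I = w * t^3 / 12 = 28 * 6^3 / 12 = 504.0 um^4
Step 2: Convert E to consistent units (1 GPa = 1000 uN/um^2).
E = 130 GPa = 130000 uN/um^2
Step 3: Calculate tip deflection.
delta = F * L^3 / (3 * E * I)
delta = 65.3 * 254^3 / (3 * 130000 * 504.0)
delta = 5.444 um


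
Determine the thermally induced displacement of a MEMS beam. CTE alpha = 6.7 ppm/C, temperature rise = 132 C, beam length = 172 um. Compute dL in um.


Step 1: Convert CTE: alpha = 6.7 ppm/C = 6.7e-6 /C
Step 2: dL = 6.7e-6 * 132 * 172
dL = 0.1521 um


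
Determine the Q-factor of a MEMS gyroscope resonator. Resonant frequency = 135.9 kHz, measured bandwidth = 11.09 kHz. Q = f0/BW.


Step 1: Q = f0 / bandwidth
Step 2: Q = 135.9 / 11.09
Q = 12.3


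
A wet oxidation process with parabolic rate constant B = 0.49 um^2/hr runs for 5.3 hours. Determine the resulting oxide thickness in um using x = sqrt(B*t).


Step 1: Compute B*t = 0.49 * 5.3 = 2.597
Step 2: x = sqrt(2.597)
x = 1.612 um


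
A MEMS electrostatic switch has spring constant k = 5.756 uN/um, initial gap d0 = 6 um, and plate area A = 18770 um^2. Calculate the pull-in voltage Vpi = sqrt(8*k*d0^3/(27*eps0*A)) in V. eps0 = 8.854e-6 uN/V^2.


Step 1: Compute numerator: 8 * k * d0^3 = 8 * 5.756 * 6^3 = 9946.368
Step 2: Compute denominator: 27 * eps0 * A = 27 * 8.854e-6 * 18770 = 4.487119
Step 3: Vpi = sqrt(9946.368 / 4.487119)
Vpi = 47.08 V


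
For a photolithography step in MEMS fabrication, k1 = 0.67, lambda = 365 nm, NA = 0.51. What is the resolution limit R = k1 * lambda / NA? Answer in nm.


Step 1: Identify values: k1 = 0.67, lambda = 365 nm, NA = 0.51
Step 2: R = k1 * lambda / NA
R = 0.67 * 365 / 0.51
R = 479.5 nm


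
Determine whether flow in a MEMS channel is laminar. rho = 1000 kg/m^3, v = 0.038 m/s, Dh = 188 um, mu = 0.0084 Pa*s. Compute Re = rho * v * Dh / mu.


Step 1: Convert Dh to meters: Dh = 188e-6 m
Step 2: Re = rho * v * Dh / mu
Re = 1000 * 0.038 * 188e-6 / 0.0084
Re = 0.85
Since Re = 0.85 is below ~2300, the flow is laminar.


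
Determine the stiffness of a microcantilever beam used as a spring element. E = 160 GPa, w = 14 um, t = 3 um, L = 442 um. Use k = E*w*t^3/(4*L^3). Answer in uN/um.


Step 1: Convert E to consistent units (1 GPa = 1000 uN/um^2).
E = 160 GPa = 160000 uN/um^2
Step 2: Compute t^3 = 3^3 = 27
Step 3: Compute L^3 = 442^3 = 86350888
Step 4: k = 160000 * 14 * 27 / (4 * 86350888)
k = 0.1751 uN/um


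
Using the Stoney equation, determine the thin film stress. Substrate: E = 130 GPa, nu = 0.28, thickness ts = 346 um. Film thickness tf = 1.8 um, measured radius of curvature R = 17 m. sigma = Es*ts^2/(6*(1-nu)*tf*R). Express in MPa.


Step 1: Compute numerator: Es * ts^2 = 130 * 346^2 = 15563080 (GPa*um^2)
Step 2: Compute denominator (R in um): 6*(1-nu)*tf*R = 6*0.72*1.8*17e6 = 132192000.0 (um^2)
Step 3: sigma (GPa) = 15563080 / 132192000.0 = 1.17731e-01 GPa
Step 4: Convert to MPa (x1000): sigma = 117.7 MPa


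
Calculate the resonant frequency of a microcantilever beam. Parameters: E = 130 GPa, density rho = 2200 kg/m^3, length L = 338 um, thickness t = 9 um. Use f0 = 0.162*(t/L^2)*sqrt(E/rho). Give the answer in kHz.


Step 1: Convert units to SI.
t_SI = 9e-6 m, L_SI = 338e-6 m
Step 2: Calculate sqrt(E/rho).
sqrt(130e9 / 2200) = 7687.06 m/s
Step 3: Compute f0.
f0 = 0.162 * 9e-6 / (338e-6)^2 * 7687.06 = 98103.5 Hz = 98.1 kHz


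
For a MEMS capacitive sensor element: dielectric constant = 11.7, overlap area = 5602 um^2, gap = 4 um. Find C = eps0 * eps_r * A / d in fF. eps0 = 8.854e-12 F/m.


Step 1: Convert area to m^2: A = 5602e-12 m^2
Step 2: Convert gap to m: d = 4e-6 m
Step 3: C = eps0 * eps_r * A / d
C = 8.854e-12 * 11.7 * 5602e-12 / 4e-6
Step 4: Convert to fF (multiply by 1e15).
C = 145.08 fF


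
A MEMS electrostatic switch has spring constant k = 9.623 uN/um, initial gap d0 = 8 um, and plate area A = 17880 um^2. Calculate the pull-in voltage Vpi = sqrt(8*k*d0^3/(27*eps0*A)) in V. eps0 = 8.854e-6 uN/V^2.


Step 1: Compute numerator: 8 * k * d0^3 = 8 * 9.623 * 8^3 = 39415.808
Step 2: Compute denominator: 27 * eps0 * A = 27 * 8.854e-6 * 17880 = 4.274357
Step 3: Vpi = sqrt(39415.808 / 4.274357)
Vpi = 96.03 V


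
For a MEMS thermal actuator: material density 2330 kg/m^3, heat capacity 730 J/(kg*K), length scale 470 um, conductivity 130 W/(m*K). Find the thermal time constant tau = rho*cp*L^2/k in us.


Step 1: Convert L to m: L = 470e-6 m
Step 2: L^2 = (470e-6)^2 = 2.209e-07 m^2
Step 3: tau = 2330 * 730 * 2.209e-07 / 130 = 2.89022162e-03 s
Step 4: Convert to microseconds (multiply by 1e6).
tau = 2890.222 us


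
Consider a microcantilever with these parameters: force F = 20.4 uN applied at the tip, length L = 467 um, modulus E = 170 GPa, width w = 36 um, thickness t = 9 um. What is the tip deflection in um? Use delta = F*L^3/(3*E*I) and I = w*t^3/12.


Step 1: Calculate the second moment of area.
I = w * t^3 / 12 = 36 * 9^3 / 12 = 2187.0 um^4
Step 2: Convert E to consistent units (1 GPa = 1000 uN/um^2).
E = 170 GPa = 170000 uN/um^2
Step 3: Calculate tip deflection.
delta = F * L^3 / (3 * E * I)
delta = 20.4 * 467^3 / (3 * 170000 * 2187.0)
delta = 1.8628 um


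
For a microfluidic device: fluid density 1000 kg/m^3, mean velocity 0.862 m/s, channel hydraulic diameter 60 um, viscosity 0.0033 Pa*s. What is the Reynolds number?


Step 1: Convert Dh to meters: Dh = 60e-6 m
Step 2: Re = rho * v * Dh / mu
Re = 1000 * 0.862 * 60e-6 / 0.0033
Re = 15.673


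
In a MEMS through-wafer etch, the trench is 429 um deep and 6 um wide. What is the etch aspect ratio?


Step 1: AR = depth / width
Step 2: AR = 429 / 6
AR = 71.5


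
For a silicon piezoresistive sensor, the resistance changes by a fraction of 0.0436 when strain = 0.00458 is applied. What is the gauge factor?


Step 1: Identify values.
dR/R = 0.0436, strain = 0.00458
Step 2: GF = (dR/R) / strain = 0.0436 / 0.00458
GF = 9.5


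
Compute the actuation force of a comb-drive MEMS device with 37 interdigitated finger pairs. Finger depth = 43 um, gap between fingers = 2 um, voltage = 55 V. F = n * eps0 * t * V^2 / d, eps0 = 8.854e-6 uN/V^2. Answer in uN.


Step 1: Parameters: n=37, eps0=8.854e-6 uN/V^2, t=43 um, V=55 V, d=2 um
Step 2: V^2 = 3025
Step 3: F = 37 * 8.854e-6 * 43 * 3025 / 2
F = 21.306 uN


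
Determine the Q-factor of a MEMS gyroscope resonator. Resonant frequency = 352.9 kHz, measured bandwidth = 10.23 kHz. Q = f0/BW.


Step 1: Q = f0 / bandwidth
Step 2: Q = 352.9 / 10.23
Q = 34.5


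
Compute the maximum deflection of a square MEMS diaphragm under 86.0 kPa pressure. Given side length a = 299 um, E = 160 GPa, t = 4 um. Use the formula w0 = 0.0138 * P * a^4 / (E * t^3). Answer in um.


Step 1: Convert pressure to compatible units (E is in GPa, so P in GPa).
P = 86.0 kPa = 86.0e-6 GPa
Step 2: Compute numerator: 0.0138 * P * a^4.
a^4 = 299^4 = 7992538801
numerator = 0.0138 * 86.0e-6 * 7992538801 = 9.48555e+03
Step 3: Compute denominator: E * t^3 = 160 * 4^3 = 10240
Step 4: w0 = numerator / denominator = 9.48555e+03 / 10240 = 0.9263 um


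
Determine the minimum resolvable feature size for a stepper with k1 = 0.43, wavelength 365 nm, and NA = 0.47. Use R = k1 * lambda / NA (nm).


Step 1: Identify values: k1 = 0.43, lambda = 365 nm, NA = 0.47
Step 2: R = k1 * lambda / NA
R = 0.43 * 365 / 0.47
R = 333.9 nm


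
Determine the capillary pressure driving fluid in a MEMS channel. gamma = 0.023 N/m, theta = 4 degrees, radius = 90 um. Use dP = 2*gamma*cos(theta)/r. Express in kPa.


Step 1: cos(4 deg) = 0.9976
Step 2: Convert r to m: r = 90e-6 m
Step 3: dP = 2 * 0.023 * 0.9976 / 90e-6 = 509.9 Pa
Step 4: Convert Pa to kPa (divide by 1000).
dP = 0.51 kPa


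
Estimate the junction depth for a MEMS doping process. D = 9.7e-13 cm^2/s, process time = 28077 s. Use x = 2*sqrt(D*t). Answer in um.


Step 1: Compute D*t = 9.7e-13 * 28077 = 2.723469e-08 cm^2
Step 2: sqrt(D*t) = 1.65029e-04 cm
Step 3: x = 2 * 1.65029e-04 cm = 3.30058e-04 cm
Step 4: Convert to um (1 cm = 1e4 um): x = 3.301 um


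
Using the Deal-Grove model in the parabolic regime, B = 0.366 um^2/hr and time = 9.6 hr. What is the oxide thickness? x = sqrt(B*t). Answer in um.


Step 1: Compute B*t = 0.366 * 9.6 = 3.5136
Step 2: x = sqrt(3.5136)
x = 1.874 um


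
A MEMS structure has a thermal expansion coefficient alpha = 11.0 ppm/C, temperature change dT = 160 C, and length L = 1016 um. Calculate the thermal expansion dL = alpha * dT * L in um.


Step 1: Convert CTE: alpha = 11.0 ppm/C = 11.0e-6 /C
Step 2: dL = 11.0e-6 * 160 * 1016
dL = 1.7882 um
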